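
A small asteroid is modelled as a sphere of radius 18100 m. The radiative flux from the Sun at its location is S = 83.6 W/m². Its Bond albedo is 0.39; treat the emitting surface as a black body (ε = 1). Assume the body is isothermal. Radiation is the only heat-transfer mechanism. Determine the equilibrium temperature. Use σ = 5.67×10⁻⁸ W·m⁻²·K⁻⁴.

At equilibrium, absorbed power = emitted power.
Absorbing cross-section = πr² = 1.029×10⁹ m²; emitting surface = 4πr² = 4.117×10⁹ m² (ratio 4).
(1−a)S·A_cross = εσ·A_surf·T⁴  ⇒  T⁴ = (1−a)S/(4σ).
T⁴ = 0.610·83.6/(4·5.67×10⁻⁸) = 2.249×10⁸ K⁴.
T = (2.249×10⁸)^(1/4).

T ≈ 122 K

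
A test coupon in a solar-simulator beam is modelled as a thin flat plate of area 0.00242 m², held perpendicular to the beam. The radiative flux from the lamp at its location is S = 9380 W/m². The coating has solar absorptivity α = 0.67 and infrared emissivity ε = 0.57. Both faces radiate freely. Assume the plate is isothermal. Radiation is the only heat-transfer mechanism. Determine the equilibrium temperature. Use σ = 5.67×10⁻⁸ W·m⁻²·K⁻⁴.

At equilibrium, absorbed power = emitted power.
Absorbing cross-section = A = 0.002420 m²; emitting surface = 2A = 0.004840 m² (ratio 2).
αS·A_cross = εσ·A_surf·T⁴  ⇒  T⁴ = αS/(ε·2σ).
T⁴ = 0.670·9380/(0.57·2·5.67×10⁻⁸) = 9.723×10¹⁰ K⁴.
T = (9.723×10¹⁰)^(1/4).

T ≈ 558 K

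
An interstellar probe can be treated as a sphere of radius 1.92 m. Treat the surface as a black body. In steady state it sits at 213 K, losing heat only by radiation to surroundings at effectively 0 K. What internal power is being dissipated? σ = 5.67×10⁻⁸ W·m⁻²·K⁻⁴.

Steady state: P = εσA T⁴.
A = 4πr² = 46.32 m²; T⁴ = (213)⁴ = 2.058×10⁹ K⁴.
P = 1.0 × 5.67×10⁻⁸ × 46.32 × 2.058×10⁹.

P ≈ 5410 W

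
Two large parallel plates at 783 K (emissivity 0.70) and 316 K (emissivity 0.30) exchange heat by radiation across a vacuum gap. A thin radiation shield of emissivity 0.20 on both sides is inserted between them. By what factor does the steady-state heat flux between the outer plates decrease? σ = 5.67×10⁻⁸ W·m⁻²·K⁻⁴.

Without shield: q₀ = σΔ(T⁴)/(1/ε₁+1/ε₂−1) with denominator 3.762.
With shield the two gaps are in series; the resistances add: (1/ε₁+1/ε_s−1)+(1/ε_s+1/ε₂−1) = 5.429+7.333 = 12.76.
Heat-flux ratio q₀/q = 12.76/3.762.

factor ≈ 3.39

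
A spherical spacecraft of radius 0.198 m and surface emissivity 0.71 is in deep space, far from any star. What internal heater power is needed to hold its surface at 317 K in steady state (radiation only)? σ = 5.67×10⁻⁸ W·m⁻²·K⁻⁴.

P ≈ 200 W

P = εσ·4πr²·T⁴.
4πr² = 0.4927 m²; T⁴ = 1.010×10¹⁰ K⁴.
P = 0.71·5.67×10⁻⁸·0.4927·1.010×10¹⁰.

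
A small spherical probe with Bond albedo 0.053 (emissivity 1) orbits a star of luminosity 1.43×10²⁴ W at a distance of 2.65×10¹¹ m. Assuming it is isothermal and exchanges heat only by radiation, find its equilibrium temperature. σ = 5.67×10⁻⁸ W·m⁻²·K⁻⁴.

First find the stellar flux at distance d: S = L/(4πd²) = 1.43×10²⁴/(4π·(2.65×10¹¹)²) = 1.620 W/m².
For an isothermal sphere, absorbed (1−a)S·πr² = emitted σ·4πr²·T⁴, so T⁴ = (1−a)S/(4σ).
T⁴ = 0.947·1.620/(4·5.67×10⁻⁸) = 6.766×10⁶ K⁴.

T ≈ 51.0 K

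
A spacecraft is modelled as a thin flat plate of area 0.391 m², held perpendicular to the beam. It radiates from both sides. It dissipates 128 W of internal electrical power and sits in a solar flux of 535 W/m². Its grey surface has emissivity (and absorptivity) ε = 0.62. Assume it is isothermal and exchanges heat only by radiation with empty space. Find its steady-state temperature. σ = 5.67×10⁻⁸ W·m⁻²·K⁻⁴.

At steady state, absorbed solar power + internal power = radiated power.
Absorbed: α·S·A_cross = 0.62·535·0.3910 = 129.7 W (cross-section A).
Total input = 129.7 + 128 = 257.7 W.
Radiated: εσ·A_surf·T⁴ with A_surf = 2A = 0.7820 m².
T⁴ = 257.7/(0.62·5.67×10⁻⁸·0.7820) = 9.374×10⁹ K⁴.

T ≈ 311 K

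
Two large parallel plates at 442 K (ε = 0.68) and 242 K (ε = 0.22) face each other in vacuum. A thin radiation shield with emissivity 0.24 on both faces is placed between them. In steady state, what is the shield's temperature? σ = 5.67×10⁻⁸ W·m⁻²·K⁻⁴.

In steady state the net flux on the hot side equals that on the cold side.
σ(T₁⁴−T_s⁴)/D₁ = σ(T_s⁴−T₂⁴)/D₂, with D₁ = 1/ε₁+1/ε_s−1 = 4.637, D₂ = 1/ε_s+1/ε₂−1 = 7.712.
Solve for T_s⁴: T_s⁴ = (D₂·T₁⁴ + D₁·T₂⁴)/(D₁+D₂) = 2.512×10¹⁰ K⁴.

T_s ≈ 398 K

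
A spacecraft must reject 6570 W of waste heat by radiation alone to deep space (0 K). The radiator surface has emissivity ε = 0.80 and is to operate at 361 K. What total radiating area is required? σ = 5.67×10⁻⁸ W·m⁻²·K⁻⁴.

P = εσA T⁴ ⇒ A = P/(εσT⁴).
T⁴ = 1.698×10¹⁰ K⁴.
A = 6570/(0.80 × 5.67×10⁻⁸ × 1.698×10¹⁰).

A ≈ 8.53 m²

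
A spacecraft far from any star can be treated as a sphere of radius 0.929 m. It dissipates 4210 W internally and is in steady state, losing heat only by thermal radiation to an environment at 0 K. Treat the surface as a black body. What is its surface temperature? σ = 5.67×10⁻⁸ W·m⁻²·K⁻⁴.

T ≈ 288 K

Steady state: internal power = radiated power, P = εσA T⁴.
Radiating area A = 4πr² = 10.85 m².
T⁴ = P/(εσA) = 4210/(1.0·5.67×10⁻⁸·10.85) = 6.846×10⁹ K⁴.
T = (6.846×10⁹)^(1/4).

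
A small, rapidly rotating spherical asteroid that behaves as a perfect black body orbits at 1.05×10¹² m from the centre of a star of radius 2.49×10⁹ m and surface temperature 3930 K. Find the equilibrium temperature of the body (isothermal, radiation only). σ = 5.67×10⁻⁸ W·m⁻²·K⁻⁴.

T ≈ 135 K

The star's surface emits σT_*⁴; at distance d the flux is S = σT_*⁴(R_*/d)².
S = 5.67×10⁻⁸·(3930)⁴·(2.49×10⁹/1.05×10¹²)² = 76.06 W/m².
For an isothermal sphere T⁴ = (1−a)S/(4σ) = 3.354×10⁸ K⁴.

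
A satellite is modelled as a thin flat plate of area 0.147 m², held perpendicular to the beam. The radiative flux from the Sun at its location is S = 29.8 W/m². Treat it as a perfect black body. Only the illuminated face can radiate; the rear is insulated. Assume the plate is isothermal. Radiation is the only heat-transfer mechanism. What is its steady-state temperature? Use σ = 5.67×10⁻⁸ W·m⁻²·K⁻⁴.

At equilibrium, absorbed power = emitted power.
Absorbing cross-section = A = 0.1470 m²; emitting surface = A = 0.1470 m² (ratio 1).
S·A_cross = εσ·A_surf·T⁴  ⇒  T⁴ = S/(1σ).
T⁴ = 1.00·29.8/(1·5.67×10⁻⁸) = 5.256×10⁸ K⁴.
T = (5.256×10⁸)^(1/4).

T ≈ 151 K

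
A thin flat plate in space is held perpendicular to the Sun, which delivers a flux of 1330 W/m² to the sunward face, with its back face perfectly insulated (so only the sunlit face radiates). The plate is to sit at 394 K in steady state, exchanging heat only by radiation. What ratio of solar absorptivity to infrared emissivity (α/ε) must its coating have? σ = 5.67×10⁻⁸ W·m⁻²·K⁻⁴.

α/ε ≈ 1.03

Balance: αS·A = εσ·1A·T⁴ ⇒ α/ε = σT⁴/S.
α/ε = 5.67×10⁻⁸·(394)⁴/1330 = 5.67×10⁻⁸·2.410×10¹⁰/1330.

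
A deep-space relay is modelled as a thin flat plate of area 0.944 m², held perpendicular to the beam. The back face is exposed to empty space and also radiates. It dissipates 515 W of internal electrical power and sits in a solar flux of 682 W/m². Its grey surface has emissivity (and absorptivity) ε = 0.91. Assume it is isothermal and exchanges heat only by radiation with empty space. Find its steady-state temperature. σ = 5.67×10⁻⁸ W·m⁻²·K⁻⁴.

At steady state, absorbed solar power + internal power = radiated power.
Absorbed: α·S·A_cross = 0.91·682·0.9440 = 585.9 W (cross-section A).
Total input = 585.9 + 515 = 1101 W.
Radiated: εσ·A_surf·T⁴ with A_surf = 2A = 1.888 m².
T⁴ = 1101/(0.91·5.67×10⁻⁸·1.888) = 1.130×10¹⁰ K⁴.

T ≈ 326 K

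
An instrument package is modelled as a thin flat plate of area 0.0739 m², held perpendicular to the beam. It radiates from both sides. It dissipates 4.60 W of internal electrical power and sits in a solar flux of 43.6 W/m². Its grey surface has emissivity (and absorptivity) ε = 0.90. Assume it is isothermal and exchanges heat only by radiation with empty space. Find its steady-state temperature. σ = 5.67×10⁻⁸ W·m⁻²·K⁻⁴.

At steady state, absorbed solar power + internal power = radiated power.
Absorbed: α·S·A_cross = 0.90·43.6·0.07390 = 2.900 W (cross-section A).
Total input = 2.900 + 4.60 = 7.500 W.
Radiated: εσ·A_surf·T⁴ with A_surf = 2A = 0.1478 m².
T⁴ = 7.500/(0.90·5.67×10⁻⁸·0.1478) = 9.944×10⁸ K⁴.

T ≈ 178 K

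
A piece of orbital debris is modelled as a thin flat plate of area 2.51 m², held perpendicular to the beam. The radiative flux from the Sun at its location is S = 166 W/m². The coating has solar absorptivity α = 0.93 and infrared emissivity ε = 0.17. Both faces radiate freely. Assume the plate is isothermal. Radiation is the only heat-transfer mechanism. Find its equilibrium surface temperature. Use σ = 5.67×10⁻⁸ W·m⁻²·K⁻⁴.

T ≈ 299 K

At equilibrium, absorbed power = emitted power.
Absorbing cross-section = A = 2.510 m²; emitting surface = 2A = 5.020 m² (ratio 2).
αS·A_cross = εσ·A_surf·T⁴  ⇒  T⁴ = αS/(ε·2σ).
T⁴ = 0.930·166/(0.17·2·5.67×10⁻⁸) = 8.008×10⁹ K⁴.
T = (8.008×10⁹)^(1/4).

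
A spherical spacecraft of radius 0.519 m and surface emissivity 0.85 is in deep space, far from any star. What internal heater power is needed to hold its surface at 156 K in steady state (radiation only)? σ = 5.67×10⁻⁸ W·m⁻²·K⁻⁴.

P ≈ 96.6 W

P = εσ·4πr²·T⁴.
4πr² = 3.385 m²; T⁴ = 5.922×10⁸ K⁴.
P = 0.85·5.67×10⁻⁸·3.385·5.922×10⁸.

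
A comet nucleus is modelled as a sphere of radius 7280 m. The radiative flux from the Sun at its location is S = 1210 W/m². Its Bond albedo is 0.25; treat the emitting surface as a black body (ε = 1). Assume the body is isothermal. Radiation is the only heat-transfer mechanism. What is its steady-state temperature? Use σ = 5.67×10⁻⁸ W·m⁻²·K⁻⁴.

T ≈ 252 K

At equilibrium, absorbed power = emitted power.
Absorbing cross-section = πr² = 1.665×10⁸ m²; emitting surface = 4πr² = 6.660×10⁸ m² (ratio 4).
(1−a)S·A_cross = εσ·A_surf·T⁴  ⇒  T⁴ = (1−a)S/(4σ).
T⁴ = 0.750·1210/(4·5.67×10⁻⁸) = 4.001×10⁹ K⁴.
T = (4.001×10⁹)^(1/4).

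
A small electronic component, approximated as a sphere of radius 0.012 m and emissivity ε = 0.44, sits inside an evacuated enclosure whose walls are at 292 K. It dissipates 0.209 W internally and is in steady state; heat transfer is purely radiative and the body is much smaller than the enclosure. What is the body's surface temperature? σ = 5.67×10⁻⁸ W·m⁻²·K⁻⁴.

T ≈ 330 K

For a small grey body in a large enclosure, net radiated power = εσA(T⁴ − T_w⁴).
Steady state: P = εσA(T⁴ − T_w⁴) with A = 4πr² = 0.001810 m².
T⁴ = P/(εσA) + T_w⁴ = 0.209/(0.44·5.67×10⁻⁸·0.001810) + (292)⁴
    = 4.630×10⁹ + 7.270×10⁹ = 1.190×10¹⁰ K⁴.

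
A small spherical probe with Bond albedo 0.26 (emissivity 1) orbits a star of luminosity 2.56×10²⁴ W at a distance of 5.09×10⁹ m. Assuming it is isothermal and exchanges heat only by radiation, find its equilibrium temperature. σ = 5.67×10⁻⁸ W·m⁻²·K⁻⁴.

T ≈ 400 K

First find the stellar flux at distance d: S = L/(4πd²) = 2.56×10²⁴/(4π·(5.09×10⁹)²) = 7863 W/m².
For an isothermal sphere, absorbed (1−a)S·πr² = emitted σ·4πr²·T⁴, so T⁴ = (1−a)S/(4σ).
T⁴ = 0.740·7863/(4·5.67×10⁻⁸) = 2.566×10¹⁰ K⁴.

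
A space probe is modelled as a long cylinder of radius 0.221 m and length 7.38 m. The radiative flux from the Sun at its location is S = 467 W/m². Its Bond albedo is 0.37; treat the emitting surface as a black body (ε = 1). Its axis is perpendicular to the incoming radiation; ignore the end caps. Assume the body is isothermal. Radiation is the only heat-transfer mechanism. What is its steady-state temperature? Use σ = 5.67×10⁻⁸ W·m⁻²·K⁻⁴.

At equilibrium, absorbed power = emitted power.
Absorbing cross-section = 2rL = 3.262 m²; emitting surface = 2πrL = 10.25 m² (ratio π).
(1−a)S·A_cross = εσ·A_surf·T⁴  ⇒  T⁴ = (1−a)S/(πσ).
T⁴ = 0.630·467/(π·5.67×10⁻⁸) = 1.652×10⁹ K⁴.
T = (1.652×10⁹)^(1/4).

T ≈ 202 K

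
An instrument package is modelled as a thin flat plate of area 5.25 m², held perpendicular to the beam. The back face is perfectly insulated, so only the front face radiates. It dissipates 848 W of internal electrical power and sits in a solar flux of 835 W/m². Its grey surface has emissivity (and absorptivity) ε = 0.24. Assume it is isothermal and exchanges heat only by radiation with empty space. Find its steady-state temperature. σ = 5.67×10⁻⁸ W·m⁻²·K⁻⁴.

T ≈ 404 K

At steady state, absorbed solar power + internal power = radiated power.
Absorbed: α·S·A_cross = 0.24·835·5.250 = 1052 W (cross-section A).
Total input = 1052 + 848 = 1900 W.
Radiated: εσ·A_surf·T⁴ with A_surf = A = 5.250 m².
T⁴ = 1900/(0.24·5.67×10⁻⁸·5.250) = 2.660×10¹⁰ K⁴.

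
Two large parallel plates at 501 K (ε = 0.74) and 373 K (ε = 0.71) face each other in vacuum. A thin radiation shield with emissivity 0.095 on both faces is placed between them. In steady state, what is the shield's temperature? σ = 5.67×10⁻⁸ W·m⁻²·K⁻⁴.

T_s ≈ 451 K

In steady state the net flux on the hot side equals that on the cold side.
σ(T₁⁴−T_s⁴)/D₁ = σ(T_s⁴−T₂⁴)/D₂, with D₁ = 1/ε₁+1/ε_s−1 = 10.88, D₂ = 1/ε_s+1/ε₂−1 = 10.93.
Solve for T_s⁴: T_s⁴ = (D₂·T₁⁴ + D₁·T₂⁴)/(D₁+D₂) = 4.124×10¹⁰ K⁴.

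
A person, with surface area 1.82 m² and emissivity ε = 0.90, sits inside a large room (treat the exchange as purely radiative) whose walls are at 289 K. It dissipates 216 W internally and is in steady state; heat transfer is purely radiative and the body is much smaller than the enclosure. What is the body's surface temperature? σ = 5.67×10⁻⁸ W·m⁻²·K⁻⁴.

T ≈ 311 K

For a small grey body in a large enclosure, net radiated power = εσA(T⁴ − T_w⁴).
Steady state: P = εσA(T⁴ − T_w⁴) with A = 1.82 m².
T⁴ = P/(εσA) + T_w⁴ = 216/(0.90·5.67×10⁻⁸·1.820) + (289)⁴
    = 2.326×10⁹ + 6.976×10⁹ = 9.301×10⁹ K⁴.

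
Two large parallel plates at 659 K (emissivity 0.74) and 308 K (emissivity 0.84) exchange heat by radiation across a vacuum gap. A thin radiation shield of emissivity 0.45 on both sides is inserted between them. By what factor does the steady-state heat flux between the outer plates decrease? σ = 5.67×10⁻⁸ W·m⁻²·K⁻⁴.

factor ≈ 3.23

Without shield: q₀ = σΔ(T⁴)/(1/ε₁+1/ε₂−1) with denominator 1.542.
With shield the two gaps are in series; the resistances add: (1/ε₁+1/ε_s−1)+(1/ε_s+1/ε₂−1) = 2.574+2.413 = 4.986.
Heat-flux ratio q₀/q = 4.986/1.542.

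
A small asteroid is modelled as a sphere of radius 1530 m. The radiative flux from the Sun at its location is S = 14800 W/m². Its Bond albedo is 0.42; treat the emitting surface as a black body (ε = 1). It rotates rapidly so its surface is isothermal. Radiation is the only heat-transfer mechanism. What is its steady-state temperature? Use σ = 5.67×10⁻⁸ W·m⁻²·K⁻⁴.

T ≈ 441 K

At equilibrium, absorbed power = emitted power.
Absorbing cross-section = πr² = 7.354×10⁶ m²; emitting surface = 4πr² = 2.942×10⁷ m² (ratio 4).
(1−a)S·A_cross = εσ·A_surf·T⁴  ⇒  T⁴ = (1−a)S/(4σ).
T⁴ = 0.580·14800/(4·5.67×10⁻⁸) = 3.785×10¹⁰ K⁴.
T = (3.785×10¹⁰)^(1/4).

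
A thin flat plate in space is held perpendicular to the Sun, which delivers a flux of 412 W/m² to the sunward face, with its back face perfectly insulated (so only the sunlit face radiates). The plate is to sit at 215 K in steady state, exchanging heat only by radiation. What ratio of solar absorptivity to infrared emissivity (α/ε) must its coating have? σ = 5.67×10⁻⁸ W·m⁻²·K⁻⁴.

α/ε ≈ 0.294

Balance: αS·A = εσ·1A·T⁴ ⇒ α/ε = σT⁴/S.
α/ε = 5.67×10⁻⁸·(215)⁴/412 = 5.67×10⁻⁸·2.137×10⁹/412.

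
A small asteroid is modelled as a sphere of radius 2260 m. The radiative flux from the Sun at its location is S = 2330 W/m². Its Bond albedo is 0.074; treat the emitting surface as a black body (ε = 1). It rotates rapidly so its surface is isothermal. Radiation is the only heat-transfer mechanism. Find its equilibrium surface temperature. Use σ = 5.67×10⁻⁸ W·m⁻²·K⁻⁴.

At equilibrium, absorbed power = emitted power.
Absorbing cross-section = πr² = 1.605×10⁷ m²; emitting surface = 4πr² = 6.418×10⁷ m² (ratio 4).
(1−a)S·A_cross = εσ·A_surf·T⁴  ⇒  T⁴ = (1−a)S/(4σ).
T⁴ = 0.926·2330/(4·5.67×10⁻⁸) = 9.513×10⁹ K⁴.
T = (9.513×10⁹)^(1/4).

T ≈ 312 K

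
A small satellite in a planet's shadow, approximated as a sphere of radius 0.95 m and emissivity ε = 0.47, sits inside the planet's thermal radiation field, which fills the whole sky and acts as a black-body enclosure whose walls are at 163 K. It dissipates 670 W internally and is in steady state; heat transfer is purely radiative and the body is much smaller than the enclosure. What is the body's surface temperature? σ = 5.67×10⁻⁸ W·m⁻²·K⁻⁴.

For a small grey body in a large enclosure, net radiated power = εσA(T⁴ − T_w⁴).
Steady state: P = εσA(T⁴ − T_w⁴) with A = 4πr² = 11.34 m².
T⁴ = P/(εσA) + T_w⁴ = 670/(0.47·5.67×10⁻⁸·11.34) + (163)⁴
    = 2.217×10⁹ + 7.059×10⁸ = 2.923×10⁹ K⁴.

T ≈ 233 K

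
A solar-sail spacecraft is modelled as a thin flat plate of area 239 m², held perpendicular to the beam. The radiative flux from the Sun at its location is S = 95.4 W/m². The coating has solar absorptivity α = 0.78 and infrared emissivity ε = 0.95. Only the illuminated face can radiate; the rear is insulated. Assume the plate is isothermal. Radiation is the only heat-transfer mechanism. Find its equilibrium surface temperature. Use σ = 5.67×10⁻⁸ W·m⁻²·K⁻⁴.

At equilibrium, absorbed power = emitted power.
Absorbing cross-section = A = 239.0 m²; emitting surface = A = 239.0 m² (ratio 1).
αS·A_cross = εσ·A_surf·T⁴  ⇒  T⁴ = αS/(ε·1σ).
T⁴ = 0.780·95.4/(0.95·1·5.67×10⁻⁸) = 1.381×10⁹ K⁴.
T = (1.381×10⁹)^(1/4).

T ≈ 193 K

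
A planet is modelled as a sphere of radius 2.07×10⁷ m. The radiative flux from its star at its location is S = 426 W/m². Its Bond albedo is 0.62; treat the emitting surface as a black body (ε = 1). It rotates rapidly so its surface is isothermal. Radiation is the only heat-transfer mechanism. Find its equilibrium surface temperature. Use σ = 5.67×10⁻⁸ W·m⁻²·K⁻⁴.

T ≈ 163 K

At equilibrium, absorbed power = emitted power.
Absorbing cross-section = πr² = 1.346×10¹⁵ m²; emitting surface = 4πr² = 5.385×10¹⁵ m² (ratio 4).
(1−a)S·A_cross = εσ·A_surf·T⁴  ⇒  T⁴ = (1−a)S/(4σ).
T⁴ = 0.380·426/(4·5.67×10⁻⁸) = 7.138×10⁸ K⁴.
T = (7.138×10⁸)^(1/4).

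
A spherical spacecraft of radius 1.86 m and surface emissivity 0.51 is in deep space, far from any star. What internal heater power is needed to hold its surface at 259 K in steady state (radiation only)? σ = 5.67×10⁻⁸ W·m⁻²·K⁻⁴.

P ≈ 5660 W

P = εσ·4πr²·T⁴.
4πr² = 43.47 m²; T⁴ = 4.500×10⁹ K⁴.
P = 0.51·5.67×10⁻⁸·43.47·4.500×10⁹.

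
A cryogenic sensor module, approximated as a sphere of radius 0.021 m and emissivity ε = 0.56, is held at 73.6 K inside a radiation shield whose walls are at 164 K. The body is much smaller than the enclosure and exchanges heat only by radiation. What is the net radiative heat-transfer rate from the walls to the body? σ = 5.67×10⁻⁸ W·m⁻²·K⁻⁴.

P_net ≈ 0.122 W

For a small grey body in a large enclosure: P_net = εσA(T_body⁴ − T_wall⁴).
A = 4πr² = 0.005542 m²; T_body⁴ − T_wall⁴ = 2.934×10⁷ − 7.234×10⁸ = -6.941×10⁸ K⁴.
|P_net| = 0.56·5.67×10⁻⁸·0.005542·6.941×10⁸.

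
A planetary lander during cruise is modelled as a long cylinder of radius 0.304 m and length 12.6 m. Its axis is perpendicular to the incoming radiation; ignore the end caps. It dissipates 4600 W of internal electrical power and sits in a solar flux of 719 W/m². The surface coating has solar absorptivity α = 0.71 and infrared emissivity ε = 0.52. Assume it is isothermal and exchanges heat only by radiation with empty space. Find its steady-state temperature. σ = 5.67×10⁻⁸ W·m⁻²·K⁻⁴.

At steady state, absorbed solar power + internal power = radiated power.
Absorbed: α·S·A_cross = 0.71·719·7.661 = 3911 W (cross-section 2rL).
Total input = 3911 + 4600 = 8511 W.
Radiated: εσ·A_surf·T⁴ with A_surf = 2πrL = 24.07 m².
T⁴ = 8511/(0.52·5.67×10⁻⁸·24.07) = 1.199×10¹⁰ K⁴.

T ≈ 331 K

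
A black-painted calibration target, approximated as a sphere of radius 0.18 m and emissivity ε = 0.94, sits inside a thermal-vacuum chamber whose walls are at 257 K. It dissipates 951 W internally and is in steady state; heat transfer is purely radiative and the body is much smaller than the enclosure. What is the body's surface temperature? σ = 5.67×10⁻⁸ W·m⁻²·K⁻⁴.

For a small grey body in a large enclosure, net radiated power = εσA(T⁴ − T_w⁴).
Steady state: P = εσA(T⁴ − T_w⁴) with A = 4πr² = 0.4072 m².
T⁴ = P/(εσA) + T_w⁴ = 951/(0.94·5.67×10⁻⁸·0.4072) + (257)⁴
    = 4.382×10¹⁰ + 4.362×10⁹ = 4.819×10¹⁰ K⁴.

T ≈ 469 K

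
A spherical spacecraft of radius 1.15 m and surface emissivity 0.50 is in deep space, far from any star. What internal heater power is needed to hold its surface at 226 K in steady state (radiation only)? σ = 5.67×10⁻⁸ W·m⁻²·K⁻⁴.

P = εσ·4πr²·T⁴.
4πr² = 16.62 m²; T⁴ = 2.609×10⁹ K⁴.
P = 0.50·5.67×10⁻⁸·16.62·2.609×10⁹.

P ≈ 1230 W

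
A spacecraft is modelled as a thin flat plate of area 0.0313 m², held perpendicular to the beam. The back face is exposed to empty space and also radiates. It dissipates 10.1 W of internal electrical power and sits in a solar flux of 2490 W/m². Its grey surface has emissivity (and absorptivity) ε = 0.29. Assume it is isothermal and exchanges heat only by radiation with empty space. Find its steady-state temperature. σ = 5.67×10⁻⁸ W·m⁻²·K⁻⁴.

At steady state, absorbed solar power + internal power = radiated power.
Absorbed: α·S·A_cross = 0.29·2490·0.03130 = 22.60 W (cross-section A).
Total input = 22.60 + 10.1 = 32.70 W.
Radiated: εσ·A_surf·T⁴ with A_surf = 2A = 0.06260 m².
T⁴ = 32.70/(0.29·5.67×10⁻⁸·0.06260) = 3.177×10¹⁰ K⁴.

T ≈ 422 K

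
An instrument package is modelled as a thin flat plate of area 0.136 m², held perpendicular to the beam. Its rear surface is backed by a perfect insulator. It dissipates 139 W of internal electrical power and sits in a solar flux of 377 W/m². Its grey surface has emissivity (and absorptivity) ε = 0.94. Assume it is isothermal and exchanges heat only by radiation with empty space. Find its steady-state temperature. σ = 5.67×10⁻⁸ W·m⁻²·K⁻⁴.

T ≈ 401 K

At steady state, absorbed solar power + internal power = radiated power.
Absorbed: α·S·A_cross = 0.94·377·0.1360 = 48.20 W (cross-section A).
Total input = 48.20 + 139 = 187.2 W.
Radiated: εσ·A_surf·T⁴ with A_surf = A = 0.1360 m².
T⁴ = 187.2/(0.94·5.67×10⁻⁸·0.1360) = 2.583×10¹⁰ K⁴.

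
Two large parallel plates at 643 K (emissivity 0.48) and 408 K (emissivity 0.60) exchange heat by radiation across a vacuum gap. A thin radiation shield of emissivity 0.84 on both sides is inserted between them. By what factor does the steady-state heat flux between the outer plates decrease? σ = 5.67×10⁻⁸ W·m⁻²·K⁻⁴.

factor ≈ 1.50

Without shield: q₀ = σΔ(T⁴)/(1/ε₁+1/ε₂−1) with denominator 2.750.
With shield the two gaps are in series; the resistances add: (1/ε₁+1/ε_s−1)+(1/ε_s+1/ε₂−1) = 2.274+1.857 = 4.131.
Heat-flux ratio q₀/q = 4.131/2.750.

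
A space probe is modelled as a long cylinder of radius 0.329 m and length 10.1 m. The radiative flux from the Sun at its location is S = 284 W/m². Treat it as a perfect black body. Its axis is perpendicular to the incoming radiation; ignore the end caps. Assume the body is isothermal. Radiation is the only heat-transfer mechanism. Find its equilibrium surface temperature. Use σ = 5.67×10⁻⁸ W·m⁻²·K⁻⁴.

T ≈ 200 K

At equilibrium, absorbed power = emitted power.
Absorbing cross-section = 2rL = 6.646 m²; emitting surface = 2πrL = 20.88 m² (ratio π).
S·A_cross = εσ·A_surf·T⁴  ⇒  T⁴ = S/(πσ).
T⁴ = 1.00·284/(π·5.67×10⁻⁸) = 1.594×10⁹ K⁴.
T = (1.594×10⁹)^(1/4).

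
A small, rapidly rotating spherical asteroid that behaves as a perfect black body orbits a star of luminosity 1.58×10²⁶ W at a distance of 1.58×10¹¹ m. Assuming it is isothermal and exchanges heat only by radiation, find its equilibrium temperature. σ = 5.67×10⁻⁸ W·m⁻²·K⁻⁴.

T ≈ 217 K

First find the stellar flux at distance d: S = L/(4πd²) = 1.58×10²⁶/(4π·(1.58×10¹¹)²) = 503.7 W/m².
For an isothermal sphere, absorbed (1−a)S·πr² = emitted σ·4πr²·T⁴, so T⁴ = (1−a)S/(4σ).
T⁴ = 1.00·503.7/(4·5.67×10⁻⁸) = 2.221×10⁹ K⁴.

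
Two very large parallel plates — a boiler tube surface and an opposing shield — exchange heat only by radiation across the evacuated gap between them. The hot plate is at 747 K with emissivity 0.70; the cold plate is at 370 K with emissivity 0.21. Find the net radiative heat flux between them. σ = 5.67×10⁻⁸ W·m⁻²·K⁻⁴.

q ≈ 3200 W/m²

For two infinite grey parallel plates, q = σ(T₁⁴ − T₂⁴)/(1/ε₁ + 1/ε₂ − 1).
T₁⁴ − T₂⁴ = 3.114×10¹¹ − 1.874×10¹⁰ = 2.926×10¹¹ K⁴.
1/ε₁ + 1/ε₂ − 1 = 1.429 + 4.762 − 1 = 5.190.
q = 5.67×10⁻⁸ × 2.926×10¹¹ / 5.190.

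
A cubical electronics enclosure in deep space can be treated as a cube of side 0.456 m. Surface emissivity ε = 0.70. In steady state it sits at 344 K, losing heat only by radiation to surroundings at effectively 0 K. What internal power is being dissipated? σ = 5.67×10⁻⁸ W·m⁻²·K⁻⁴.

P ≈ 693 W

Steady state: P = εσA T⁴.
A = 6L² = 1.248 m²; T⁴ = (344)⁴ = 1.400×10¹⁰ K⁴.
P = 0.70 × 5.67×10⁻⁸ × 1.248 × 1.400×10¹⁰.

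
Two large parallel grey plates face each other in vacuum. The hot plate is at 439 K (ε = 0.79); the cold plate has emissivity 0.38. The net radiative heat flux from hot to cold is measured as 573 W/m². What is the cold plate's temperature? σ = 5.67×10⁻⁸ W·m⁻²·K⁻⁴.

q = σ(T₁⁴ − T₂⁴)/(1/ε₁ + 1/ε₂ − 1); denominator = 2.897.
T₂⁴ = T₁⁴ − q·(1/ε₁+1/ε₂−1)/σ = 3.714×10¹⁰ − 573·2.897/5.67×10⁻⁸
    = 7.861×10⁹ K⁴.

T₂ ≈ 298 K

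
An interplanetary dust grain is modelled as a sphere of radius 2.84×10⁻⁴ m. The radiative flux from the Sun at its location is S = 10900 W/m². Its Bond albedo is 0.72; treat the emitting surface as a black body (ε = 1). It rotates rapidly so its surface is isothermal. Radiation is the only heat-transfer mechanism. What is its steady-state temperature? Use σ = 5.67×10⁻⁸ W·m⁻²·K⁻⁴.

At equilibrium, absorbed power = emitted power.
Absorbing cross-section = πr² = 2.534×10⁻⁷ m²; emitting surface = 4πr² = 1.014×10⁻⁶ m² (ratio 4).
(1−a)S·A_cross = εσ·A_surf·T⁴  ⇒  T⁴ = (1−a)S/(4σ).
T⁴ = 0.280·10900/(4·5.67×10⁻⁸) = 1.346×10¹⁰ K⁴.
T = (1.346×10¹⁰)^(1/4).

T ≈ 341 K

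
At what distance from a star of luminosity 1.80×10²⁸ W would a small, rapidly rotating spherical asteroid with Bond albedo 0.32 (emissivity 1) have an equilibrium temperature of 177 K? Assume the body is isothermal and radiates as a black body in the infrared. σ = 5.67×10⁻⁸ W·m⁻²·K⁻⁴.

For an isothermal black-emitting sphere, (1−a)S·πr² = σ·4πr²·T⁴ ⇒ S = 4σT⁴/(1−a).
S = 4·5.67×10⁻⁸·(177)⁴/0.680 = 327.4 W/m².
Flux falls as S = L/(4πd²), so d = √(L/(4πS)) = √(1.80×10²⁸/(4π·327.4)).

d ≈ 2.09×10¹² m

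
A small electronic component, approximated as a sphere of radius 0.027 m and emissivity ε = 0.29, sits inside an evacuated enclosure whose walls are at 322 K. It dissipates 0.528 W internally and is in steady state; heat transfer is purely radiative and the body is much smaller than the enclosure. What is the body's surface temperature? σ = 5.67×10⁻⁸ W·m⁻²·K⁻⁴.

T ≈ 346 K

For a small grey body in a large enclosure, net radiated power = εσA(T⁴ − T_w⁴).
Steady state: P = εσA(T⁴ − T_w⁴) with A = 4πr² = 0.009161 m².
T⁴ = P/(εσA) + T_w⁴ = 0.528/(0.29·5.67×10⁻⁸·0.009161) + (322)⁴
    = 3.505×10⁹ + 1.075×10¹⁰ = 1.426×10¹⁰ K⁴.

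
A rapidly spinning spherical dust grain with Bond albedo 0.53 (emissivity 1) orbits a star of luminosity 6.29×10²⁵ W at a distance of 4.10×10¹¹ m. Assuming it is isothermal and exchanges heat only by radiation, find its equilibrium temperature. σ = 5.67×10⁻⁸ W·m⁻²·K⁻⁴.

T ≈ 88.6 K

First find the stellar flux at distance d: S = L/(4πd²) = 6.29×10²⁵/(4π·(4.10×10¹¹)²) = 29.78 W/m².
For an isothermal sphere, absorbed (1−a)S·πr² = emitted σ·4πr²·T⁴, so T⁴ = (1−a)S/(4σ).
T⁴ = 0.470·29.78/(4·5.67×10⁻⁸) = 6.171×10⁷ K⁴.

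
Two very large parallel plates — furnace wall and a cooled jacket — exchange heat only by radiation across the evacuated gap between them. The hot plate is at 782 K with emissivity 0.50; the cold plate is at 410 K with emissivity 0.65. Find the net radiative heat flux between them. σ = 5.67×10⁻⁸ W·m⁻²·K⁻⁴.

For two infinite grey parallel plates, q = σ(T₁⁴ − T₂⁴)/(1/ε₁ + 1/ε₂ − 1).
T₁⁴ − T₂⁴ = 3.740×10¹¹ − 2.826×10¹⁰ = 3.457×10¹¹ K⁴.
1/ε₁ + 1/ε₂ − 1 = 2.000 + 1.538 − 1 = 2.538.
q = 5.67×10⁻⁸ × 3.457×10¹¹ / 2.538.

q ≈ 7720 W/m²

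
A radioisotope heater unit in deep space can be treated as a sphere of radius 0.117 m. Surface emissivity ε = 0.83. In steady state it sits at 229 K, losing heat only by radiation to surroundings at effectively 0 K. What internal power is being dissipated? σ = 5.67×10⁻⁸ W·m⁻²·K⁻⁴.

P ≈ 22.3 W

Steady state: P = εσA T⁴.
A = 4πr² = 0.1720 m²; T⁴ = (229)⁴ = 2.750×10⁹ K⁴.
P = 0.83 × 5.67×10⁻⁸ × 0.1720 × 2.750×10⁹.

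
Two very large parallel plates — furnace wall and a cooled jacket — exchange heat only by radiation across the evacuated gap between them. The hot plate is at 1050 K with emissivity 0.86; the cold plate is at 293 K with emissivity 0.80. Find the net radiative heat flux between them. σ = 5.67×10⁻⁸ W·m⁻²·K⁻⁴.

q ≈ 48500 W/m²

For two infinite grey parallel plates, q = σ(T₁⁴ − T₂⁴)/(1/ε₁ + 1/ε₂ − 1).
T₁⁴ − T₂⁴ = 1.216×10¹² − 7.370×10⁹ = 1.208×10¹² K⁴.
1/ε₁ + 1/ε₂ − 1 = 1.163 + 1.250 − 1 = 1.413.
q = 5.67×10⁻⁸ × 1.208×10¹² / 1.413.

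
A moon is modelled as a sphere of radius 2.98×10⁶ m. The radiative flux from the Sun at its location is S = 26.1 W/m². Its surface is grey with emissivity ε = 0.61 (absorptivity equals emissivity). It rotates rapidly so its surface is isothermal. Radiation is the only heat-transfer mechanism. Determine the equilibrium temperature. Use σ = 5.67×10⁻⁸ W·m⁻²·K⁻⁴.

At equilibrium, absorbed power = emitted power.
Absorbing cross-section = πr² = 2.790×10¹³ m²; emitting surface = 4πr² = 1.116×10¹⁴ m² (ratio 4).
εS·A_cross = εσ·A_surf·T⁴  ⇒  T⁴ = S/(4σ)   (ε cancels).
T⁴ = 26.1/(4·5.67×10⁻⁸) = 1.151×10⁸ K⁴.
T = (1.151×10⁸)^(1/4).

T ≈ 104 K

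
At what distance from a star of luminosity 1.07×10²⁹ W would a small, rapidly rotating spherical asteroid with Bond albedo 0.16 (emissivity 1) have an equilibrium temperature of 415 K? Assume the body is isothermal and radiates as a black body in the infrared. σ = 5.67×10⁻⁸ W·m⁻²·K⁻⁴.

For an isothermal black-emitting sphere, (1−a)S·πr² = σ·4πr²·T⁴ ⇒ S = 4σT⁴/(1−a).
S = 4·5.67×10⁻⁸·(415)⁴/0.840 = 8009 W/m².
Flux falls as S = L/(4πd²), so d = √(L/(4πS)) = √(1.07×10²⁹/(4π·8009)).

d ≈ 1.03×10¹² m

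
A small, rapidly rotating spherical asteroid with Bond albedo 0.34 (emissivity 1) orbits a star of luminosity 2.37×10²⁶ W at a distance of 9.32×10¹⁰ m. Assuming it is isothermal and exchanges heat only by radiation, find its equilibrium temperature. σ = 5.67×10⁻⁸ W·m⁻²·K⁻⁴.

First find the stellar flux at distance d: S = L/(4πd²) = 2.37×10²⁶/(4π·(9.32×10¹⁰)²) = 2171 W/m².
For an isothermal sphere, absorbed (1−a)S·πr² = emitted σ·4πr²·T⁴, so T⁴ = (1−a)S/(4σ).
T⁴ = 0.660·2171/(4·5.67×10⁻⁸) = 6.318×10⁹ K⁴.

T ≈ 282 K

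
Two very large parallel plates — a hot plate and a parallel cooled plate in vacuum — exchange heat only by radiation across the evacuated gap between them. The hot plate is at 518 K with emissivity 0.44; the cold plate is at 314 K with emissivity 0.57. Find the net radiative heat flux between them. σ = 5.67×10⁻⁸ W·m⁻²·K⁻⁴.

q ≈ 1170 W/m²

For two infinite grey parallel plates, q = σ(T₁⁴ − T₂⁴)/(1/ε₁ + 1/ε₂ − 1).
T₁⁴ − T₂⁴ = 7.200×10¹⁰ − 9.721×10⁹ = 6.228×10¹⁰ K⁴.
1/ε₁ + 1/ε₂ − 1 = 2.273 + 1.754 − 1 = 3.027.
q = 5.67×10⁻⁸ × 6.228×10¹⁰ / 3.027.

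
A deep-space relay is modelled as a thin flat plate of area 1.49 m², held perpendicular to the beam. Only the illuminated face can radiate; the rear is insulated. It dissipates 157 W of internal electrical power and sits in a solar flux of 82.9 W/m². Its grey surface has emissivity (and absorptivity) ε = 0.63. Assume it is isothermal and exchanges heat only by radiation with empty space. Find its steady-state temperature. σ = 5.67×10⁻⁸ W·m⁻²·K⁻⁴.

T ≈ 258 K

At steady state, absorbed solar power + internal power = radiated power.
Absorbed: α·S·A_cross = 0.63·82.9·1.490 = 77.82 W (cross-section A).
Total input = 77.82 + 157 = 234.8 W.
Radiated: εσ·A_surf·T⁴ with A_surf = A = 1.490 m².
T⁴ = 234.8/(0.63·5.67×10⁻⁸·1.490) = 4.412×10⁹ K⁴.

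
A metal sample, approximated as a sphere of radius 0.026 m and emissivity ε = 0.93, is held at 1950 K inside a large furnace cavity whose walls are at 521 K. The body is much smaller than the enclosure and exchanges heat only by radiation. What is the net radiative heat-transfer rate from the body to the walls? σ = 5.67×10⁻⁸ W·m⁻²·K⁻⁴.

P_net ≈ 6440 W

For a small grey body in a large enclosure: P_net = εσA(T_body⁴ − T_wall⁴).
A = 4πr² = 0.008495 m²; T_body⁴ − T_wall⁴ = 1.446×10¹³ − 7.368×10¹⁰ = 1.439×10¹³ K⁴.
|P_net| = 0.93·5.67×10⁻⁸·0.008495·1.439×10¹³.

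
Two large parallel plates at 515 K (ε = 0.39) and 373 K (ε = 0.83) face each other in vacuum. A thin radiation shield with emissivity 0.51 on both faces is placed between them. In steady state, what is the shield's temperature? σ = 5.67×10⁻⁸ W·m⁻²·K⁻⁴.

T_s ≈ 444 K

In steady state the net flux on the hot side equals that on the cold side.
σ(T₁⁴−T_s⁴)/D₁ = σ(T_s⁴−T₂⁴)/D₂, with D₁ = 1/ε₁+1/ε_s−1 = 3.525, D₂ = 1/ε_s+1/ε₂−1 = 2.166.
Solve for T_s⁴: T_s⁴ = (D₂·T₁⁴ + D₁·T₂⁴)/(D₁+D₂) = 3.876×10¹⁰ K⁴.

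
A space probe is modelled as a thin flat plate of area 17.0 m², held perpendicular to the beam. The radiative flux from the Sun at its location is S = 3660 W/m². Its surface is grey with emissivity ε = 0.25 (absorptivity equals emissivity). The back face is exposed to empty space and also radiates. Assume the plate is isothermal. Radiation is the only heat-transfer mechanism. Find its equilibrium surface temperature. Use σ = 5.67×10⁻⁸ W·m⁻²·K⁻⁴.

T ≈ 424 K

At equilibrium, absorbed power = emitted power.
Absorbing cross-section = A = 17.00 m²; emitting surface = 2A = 34.00 m² (ratio 2).
εS·A_cross = εσ·A_surf·T⁴  ⇒  T⁴ = S/(2σ)   (ε cancels).
T⁴ = 3660/(2·5.67×10⁻⁸) = 3.228×10¹⁰ K⁴.
T = (3.228×10¹⁰)^(1/4).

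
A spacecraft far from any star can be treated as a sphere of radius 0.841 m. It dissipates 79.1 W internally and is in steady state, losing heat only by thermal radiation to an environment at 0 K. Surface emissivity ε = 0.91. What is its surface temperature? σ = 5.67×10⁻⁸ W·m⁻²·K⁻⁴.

T ≈ 115 K

Steady state: internal power = radiated power, P = εσA T⁴.
Radiating area A = 4πr² = 8.888 m².
T⁴ = P/(εσA) = 79.1/(0.91·5.67×10⁻⁸·8.888) = 1.725×10⁸ K⁴.
T = (1.725×10⁸)^(1/4).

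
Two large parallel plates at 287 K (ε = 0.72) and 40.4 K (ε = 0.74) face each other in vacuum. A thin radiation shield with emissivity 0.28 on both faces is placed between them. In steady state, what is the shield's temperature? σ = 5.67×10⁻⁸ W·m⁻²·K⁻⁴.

T_s ≈ 241 K

In steady state the net flux on the hot side equals that on the cold side.
σ(T₁⁴−T_s⁴)/D₁ = σ(T_s⁴−T₂⁴)/D₂, with D₁ = 1/ε₁+1/ε_s−1 = 3.960, D₂ = 1/ε_s+1/ε₂−1 = 3.923.
Solve for T_s⁴: T_s⁴ = (D₂·T₁⁴ + D₁·T₂⁴)/(D₁+D₂) = 3.378×10⁹ K⁴.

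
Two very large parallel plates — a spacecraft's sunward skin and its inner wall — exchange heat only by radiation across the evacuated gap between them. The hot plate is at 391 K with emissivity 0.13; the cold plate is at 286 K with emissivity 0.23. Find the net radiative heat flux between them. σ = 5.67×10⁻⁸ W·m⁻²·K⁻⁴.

q ≈ 85.7 W/m²

For two infinite grey parallel plates, q = σ(T₁⁴ − T₂⁴)/(1/ε₁ + 1/ε₂ − 1).
T₁⁴ − T₂⁴ = 2.337×10¹⁰ − 6.691×10⁹ = 1.668×10¹⁰ K⁴.
1/ε₁ + 1/ε₂ − 1 = 7.692 + 4.348 − 1 = 11.04.
q = 5.67×10⁻⁸ × 1.668×10¹⁰ / 11.04.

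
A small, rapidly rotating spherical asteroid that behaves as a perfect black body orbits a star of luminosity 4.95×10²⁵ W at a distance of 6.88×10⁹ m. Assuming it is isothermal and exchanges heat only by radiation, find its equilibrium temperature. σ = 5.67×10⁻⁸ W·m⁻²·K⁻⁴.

First find the stellar flux at distance d: S = L/(4πd²) = 4.95×10²⁵/(4π·(6.88×10⁹)²) = 83220 W/m².
For an isothermal sphere, absorbed (1−a)S·πr² = emitted σ·4πr²·T⁴, so T⁴ = (1−a)S/(4σ).
T⁴ = 1.00·83220/(4·5.67×10⁻⁸) = 3.669×10¹¹ K⁴.

T ≈ 778 K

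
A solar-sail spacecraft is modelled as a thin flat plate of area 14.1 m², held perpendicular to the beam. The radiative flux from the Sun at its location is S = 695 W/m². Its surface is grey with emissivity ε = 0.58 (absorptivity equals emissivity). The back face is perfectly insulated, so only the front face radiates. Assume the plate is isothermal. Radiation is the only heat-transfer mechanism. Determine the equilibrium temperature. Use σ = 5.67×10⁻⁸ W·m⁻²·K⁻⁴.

T ≈ 333 K

At equilibrium, absorbed power = emitted power.
Absorbing cross-section = A = 14.10 m²; emitting surface = A = 14.10 m² (ratio 1).
εS·A_cross = εσ·A_surf·T⁴  ⇒  T⁴ = S/(1σ)   (ε cancels).
T⁴ = 695/(1·5.67×10⁻⁸) = 1.226×10¹⁰ K⁴.
T = (1.226×10¹⁰)^(1/4).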